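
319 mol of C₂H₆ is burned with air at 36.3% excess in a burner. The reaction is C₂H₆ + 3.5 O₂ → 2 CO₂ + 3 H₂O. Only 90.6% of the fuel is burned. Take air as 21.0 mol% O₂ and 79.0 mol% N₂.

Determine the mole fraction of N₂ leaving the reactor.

0.743

Stoichiometric O₂ = 3.5 × 319 = 1116 mol; O₂ fed = 1116 × 1.363 = 1522 mol.
N₂ fed = 1522 × 79/21 = 5725 mol.
Fuel reacted = 0.906 × 319 → ξ = 289 mol.
Outlet (n = n₀ + ν ξ):
  C₂H₆: 319 − 1(289) = 29.99
  O₂: 1522 − 3.5(289) = 510.2
  N₂: 5725 (inert)
  CO₂: 0 + 2(289) = 578
  H₂O: 0 + 3(289) = 867
Total out = 7710 mol; y_N₂ = 5725 / 7710 = 0.7425.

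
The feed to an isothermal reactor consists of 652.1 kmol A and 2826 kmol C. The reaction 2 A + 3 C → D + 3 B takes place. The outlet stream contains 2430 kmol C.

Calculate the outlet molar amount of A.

388 kmol

For C: n = n₀ − 3ξ → 2430 = 2826 − 3ξ, giving ξ = 132 kmol.
Outlet amounts (n = n₀ + ν ξ):
  A: 652.1 − 2(132) = 388.1
  C: 2826 − 3(132) = 2430
  D: 0 + 1(132) = 132
  B: 0 + 3(132) = 396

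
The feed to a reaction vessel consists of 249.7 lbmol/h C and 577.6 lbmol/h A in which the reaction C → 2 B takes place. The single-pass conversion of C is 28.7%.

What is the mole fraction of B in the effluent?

C reacted = 0.287 × 249.7 = 71.66 lbmol/h; ν_C = −1, so ξ = 71.66/1 = 71.66 lbmol/h.
Outlet amounts (n = n₀ + ν ξ):
  C: 249.7 − 1(71.66) = 178
  B: 0 + 2(71.66) = 143.3
  A: 577.6 (inert)
Total out = 899 lbmol/h; y_B = 143.3 / 899 = 0.1594.

0.159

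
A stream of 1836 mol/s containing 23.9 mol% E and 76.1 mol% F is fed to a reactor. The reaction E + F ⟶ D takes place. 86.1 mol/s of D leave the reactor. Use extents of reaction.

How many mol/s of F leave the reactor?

For D: n = n₀ + 1ξ → 86.1 = 0 + 1ξ, giving ξ = 86.1 mol/s.
Outlet amounts (n = n₀ + ν ξ):
  E: 438.8 − 1(86.1) = 352.7
  F: 1397 − 1(86.1) = 1311
  D: 0 + 1(86.1) = 86.1

1310 mol/s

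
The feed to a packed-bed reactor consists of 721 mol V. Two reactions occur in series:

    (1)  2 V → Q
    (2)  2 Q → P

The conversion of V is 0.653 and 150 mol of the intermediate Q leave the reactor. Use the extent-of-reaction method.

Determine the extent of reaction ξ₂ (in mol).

Conversion of V: V consumed = 2ξ₁ = 0.653 × 721 → ξ₁ = 235.4 mol.
Q balance: n_Q = 0 + 1ξ₁ − 2ξ₂ = 150 → ξ₂ = (1·235.4 − 150)/2 = 42.7 mol.
Outlet amounts (n = n₀ + Σ ν·ξ):
  V: 721 − 2(235.4) = 250.2
  Q: 0 + 1(235.4) − 2(42.7) = 150
  P: 0 + 1(42.7) = 42.7

ξ₂ = 42.7 mol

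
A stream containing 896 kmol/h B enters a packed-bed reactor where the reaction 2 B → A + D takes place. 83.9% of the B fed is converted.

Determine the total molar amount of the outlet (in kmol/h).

896 kmol/h

B reacted = 0.839 × 896 = 751.7 kmol/h; ν_B = −2, so ξ = 751.7/2 = 375.9 kmol/h.
Outlet amounts (n = n₀ + ν ξ):
  B: 896 − 2(375.9) = 144.3
  A: 0 + 1(375.9) = 375.9
  D: 0 + 1(375.9) = 375.9
Total out = 144.3 + 375.9 + 375.9 = 896 kmol/h.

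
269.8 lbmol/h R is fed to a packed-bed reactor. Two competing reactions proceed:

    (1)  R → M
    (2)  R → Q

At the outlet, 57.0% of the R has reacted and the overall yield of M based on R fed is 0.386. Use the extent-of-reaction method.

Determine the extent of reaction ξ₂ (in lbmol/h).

Yield of M: 1ξ₁ / 269.8 = 0.386 → ξ₁ = 104.1 lbmol/h.
Conversion of R: 1ξ₁ + 1ξ₂ = 0.57 × 269.8 = 153.8 → ξ₂ = 49.64 lbmol/h.
Outlet amounts (n = n₀ + Σ ν·ξ):
  R: 269.8 − 1(104.1) − 1(49.64) = 116
  M: 0 + 1(104.1) = 104.1
  Q: 0 + 1(49.64) = 49.64

ξ₂ = 49.6 lbmol/h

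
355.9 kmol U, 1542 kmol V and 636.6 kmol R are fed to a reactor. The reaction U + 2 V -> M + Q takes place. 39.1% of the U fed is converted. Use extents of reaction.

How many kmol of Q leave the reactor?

U reacted = 0.391 × 355.9 = 139.2 kmol; ν_U = −1, so ξ = 139.2/1 = 139.2 kmol.
Outlet amounts (n = n₀ + ν ξ):
  U: 355.9 − 1(139.2) = 216.7
  V: 1542 − 2(139.2) = 1264
  M: 0 + 1(139.2) = 139.2
  Q: 0 + 1(139.2) = 139.2
  R: 636.6 (inert)

139 kmol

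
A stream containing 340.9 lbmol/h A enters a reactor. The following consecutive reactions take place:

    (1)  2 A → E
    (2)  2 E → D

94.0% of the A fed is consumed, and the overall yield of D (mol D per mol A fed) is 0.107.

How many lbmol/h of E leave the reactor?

Conversion of A: A consumed = 2ξ₁ = 0.94 × 340.9 → ξ₁ = 160.2 lbmol/h.
Yield of D: 1ξ₂ / 340.9 = 0.107 → ξ₂ = 36.48 lbmol/h.
Outlet amounts (n = n₀ + Σ ν·ξ):
  A: 340.9 − 2(160.2) = 20.45
  E: 0 + 1(160.2) − 2(36.48) = 87.27
  D: 0 + 1(36.48) = 36.48

87.3 lbmol/h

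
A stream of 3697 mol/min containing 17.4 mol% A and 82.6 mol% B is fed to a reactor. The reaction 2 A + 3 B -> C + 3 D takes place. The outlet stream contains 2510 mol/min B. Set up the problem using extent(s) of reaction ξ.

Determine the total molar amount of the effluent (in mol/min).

For B: n = n₀ − 3ξ → 2510 = 3054 − 3ξ, giving ξ = 181.2 mol/min.
Outlet amounts (n = n₀ + ν ξ):
  A: 643.3 − 2(181.2) = 280.8
  B: 3054 − 3(181.2) = 2510
  C: 0 + 1(181.2) = 181.2
  D: 0 + 3(181.2) = 543.7
Total out = 280.8 + 2510 + 181.2 + 543.7 = 3516 mol/min.

3520 mol/min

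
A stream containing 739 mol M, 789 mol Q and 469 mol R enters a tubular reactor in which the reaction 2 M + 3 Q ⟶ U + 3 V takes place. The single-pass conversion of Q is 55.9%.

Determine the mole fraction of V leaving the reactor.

Q reacted = 0.559 × 789 = 441.1 mol; ν_Q = −3, so ξ = 441.1/3 = 147 mol.
Outlet amounts (n = n₀ + ν ξ):
  M: 739 − 2(147) = 445
  Q: 789 − 3(147) = 347.9
  U: 0 + 1(147) = 147
  V: 0 + 3(147) = 441.1
  R: 469 (inert)
Total out = 1850 mol; y_V = 441.1 / 1850 = 0.2384.

0.238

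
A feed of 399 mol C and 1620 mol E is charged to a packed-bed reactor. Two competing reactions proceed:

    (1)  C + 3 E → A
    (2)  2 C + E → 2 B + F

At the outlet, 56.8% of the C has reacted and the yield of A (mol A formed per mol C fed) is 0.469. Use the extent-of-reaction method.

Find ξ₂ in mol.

ξ₂ = 19.8 mol

Yield of A: 1ξ₁ / 399 = 0.469 → ξ₁ = 187.1 mol.
Conversion of C: 1ξ₁ + 2ξ₂ = 0.568 × 399 = 226.6 → ξ₂ = 19.75 mol.
Outlet amounts (n = n₀ + Σ ν·ξ):
  C: 399 − 1(187.1) − 2(19.75) = 172.4
  E: 1620 − 3(187.1) − 1(19.75) = 1039
  A: 0 + 1(187.1) = 187.1
  B: 0 + 2(19.75) = 39.5
  F: 0 + 1(19.75) = 19.75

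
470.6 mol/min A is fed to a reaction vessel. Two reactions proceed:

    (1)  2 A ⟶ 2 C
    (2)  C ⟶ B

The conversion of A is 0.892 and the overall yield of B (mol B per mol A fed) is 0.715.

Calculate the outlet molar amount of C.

83.3 mol/min

Conversion of A: A consumed = 2ξ₁ = 0.892 × 470.6 → ξ₁ = 209.9 mol/min.
Yield of B: 1ξ₂ / 470.6 = 0.715 → ξ₂ = 336.5 mol/min.
Outlet amounts (n = n₀ + Σ ν·ξ):
  A: 470.6 − 2(209.9) = 50.82
  C: 0 + 2(209.9) − 1(336.5) = 83.3
  B: 0 + 1(336.5) = 336.5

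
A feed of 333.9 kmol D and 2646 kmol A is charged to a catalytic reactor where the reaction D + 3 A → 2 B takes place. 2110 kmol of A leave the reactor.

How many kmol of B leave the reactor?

For A: n = n₀ − 3ξ → 2110 = 2646 − 3ξ, giving ξ = 178.7 kmol.
Outlet amounts (n = n₀ + ν ξ):
  D: 333.9 − 1(178.7) = 155.2
  A: 2646 − 3(178.7) = 2110
  B: 0 + 2(178.7) = 357.3

357 kmol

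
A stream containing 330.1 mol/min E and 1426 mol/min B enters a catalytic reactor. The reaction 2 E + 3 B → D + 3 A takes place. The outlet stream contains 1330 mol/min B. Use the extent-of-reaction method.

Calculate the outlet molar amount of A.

For B: n = n₀ − 3ξ → 1330 = 1426 − 3ξ, giving ξ = 32 mol/min.
Outlet amounts (n = n₀ + ν ξ):
  E: 330.1 − 2(32) = 266.1
  B: 1426 − 3(32) = 1330
  D: 0 + 1(32) = 32
  A: 0 + 3(32) = 96

96 mol/min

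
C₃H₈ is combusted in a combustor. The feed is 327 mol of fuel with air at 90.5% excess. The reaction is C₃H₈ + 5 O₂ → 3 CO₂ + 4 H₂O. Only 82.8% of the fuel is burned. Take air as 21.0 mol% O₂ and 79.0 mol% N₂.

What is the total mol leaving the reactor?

Stoichiometric O₂ = 5 × 327 = 1635 mol; O₂ fed = 1635 × 1.905 = 3115 mol.
N₂ fed = 3115 × 79/21 = 11720 mol.
Fuel reacted = 0.828 × 327 → ξ = 270.8 mol.
Outlet (n = n₀ + ν ξ):
  C₃H₈: 327 − 1(270.8) = 56.24
  O₂: 3115 − 5(270.8) = 1761
  N₂: 11720 (inert)
  CO₂: 0 + 3(270.8) = 812.3
  H₂O: 0 + 4(270.8) = 1083
Total out = 56.24 + 1761 + 11720 + 812.3 + 1083 = 15430 mol.

15400 mol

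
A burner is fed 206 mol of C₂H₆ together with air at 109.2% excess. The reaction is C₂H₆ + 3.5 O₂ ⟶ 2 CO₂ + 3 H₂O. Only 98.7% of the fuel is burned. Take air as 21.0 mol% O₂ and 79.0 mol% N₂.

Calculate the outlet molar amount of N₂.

Stoichiometric O₂ = 3.5 × 206 = 721 mol; O₂ fed = 721 × 2.092 = 1508 mol.
N₂ fed = 1508 × 79/21 = 5674 mol.
Fuel reacted = 0.987 × 206 → ξ = 203.3 mol.
Outlet (n = n₀ + ν ξ):
  C₂H₆: 206 − 1(203.3) = 2.678
  O₂: 1508 − 3.5(203.3) = 796.7
  N₂: 5674 (inert)
  CO₂: 0 + 2(203.3) = 406.6
  H₂O: 0 + 3(203.3) = 610

5670 mol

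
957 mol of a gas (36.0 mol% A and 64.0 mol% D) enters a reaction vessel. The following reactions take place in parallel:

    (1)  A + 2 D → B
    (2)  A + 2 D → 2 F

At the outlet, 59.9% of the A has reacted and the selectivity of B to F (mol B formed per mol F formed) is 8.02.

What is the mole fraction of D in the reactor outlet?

Conversion of A: A consumed = 0.599 × 344.5 = 206.4 mol = 1ξ₁ + 1ξ₂.
Selectivity: 1ξ₁ / (2ξ₂) = 8.02 → ξ₁ = 16.04 ξ₂.
Substitute: (1·16.04 + 1) ξ₂ = 206.4 → ξ₂ = 12.11 mol, ξ₁ = 194.3 mol.
Outlet amounts (n = n₀ + Σ ν·ξ):
  A: 344.5 − 1(194.3) − 1(12.11) = 138.2
  D: 612.5 − 2(194.3) − 2(12.11) = 199.7
  B: 0 + 1(194.3) = 194.3
  F: 0 + 2(12.11) = 24.22
Total out = 556.4 mol; y_D = 199.7 / 556.4 = 0.359.

0.359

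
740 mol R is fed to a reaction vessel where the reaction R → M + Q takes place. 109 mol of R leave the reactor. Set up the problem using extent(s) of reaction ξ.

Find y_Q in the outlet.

0.46

For R: n = n₀ − 1ξ → 109 = 740 − 1ξ, giving ξ = 631 mol.
Outlet amounts (n = n₀ + ν ξ):
  R: 740 − 1(631) = 109
  M: 0 + 1(631) = 631
  Q: 0 + 1(631) = 631
Total out = 1371 mol; y_Q = 631 / 1371 = 0.4602.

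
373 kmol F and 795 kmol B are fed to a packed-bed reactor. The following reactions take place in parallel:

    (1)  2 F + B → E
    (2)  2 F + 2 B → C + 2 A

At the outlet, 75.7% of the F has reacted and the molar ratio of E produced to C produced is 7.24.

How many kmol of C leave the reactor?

Conversion of F: F consumed = 0.757 × 373 = 282.4 kmol = 2ξ₁ + 2ξ₂.
Selectivity: 1ξ₁ / (1ξ₂) = 7.24 → ξ₁ = 7.24 ξ₂.
Substitute: (2·7.24 + 2) ξ₂ = 282.4 → ξ₂ = 17.13 kmol, ξ₁ = 124 kmol.
Outlet amounts (n = n₀ + Σ ν·ξ):
  F: 373 − 2(124) − 2(17.13) = 90.64
  B: 795 − 1(124) − 2(17.13) = 636.7
  E: 0 + 1(124) = 124
  C: 0 + 1(17.13) = 17.13
  A: 0 + 2(17.13) = 34.27

17.1 kmol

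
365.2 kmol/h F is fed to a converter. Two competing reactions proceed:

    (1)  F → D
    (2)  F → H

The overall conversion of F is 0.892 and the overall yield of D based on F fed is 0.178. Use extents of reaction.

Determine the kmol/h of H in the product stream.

261 kmol/h

Yield of D: 1ξ₁ / 365.2 = 0.178 → ξ₁ = 65.01 kmol/h.
Conversion of F: 1ξ₁ + 1ξ₂ = 0.892 × 365.2 = 325.8 → ξ₂ = 260.8 kmol/h.
Outlet amounts (n = n₀ + Σ ν·ξ):
  F: 365.2 − 1(65.01) − 1(260.8) = 39.44
  D: 0 + 1(65.01) = 65.01
  H: 0 + 1(260.8) = 260.8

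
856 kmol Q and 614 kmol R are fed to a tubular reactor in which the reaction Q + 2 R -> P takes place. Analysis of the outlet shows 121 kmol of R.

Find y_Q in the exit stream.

For R: n = n₀ − 2ξ → 121 = 614 − 2ξ, giving ξ = 246.5 kmol.
Outlet amounts (n = n₀ + ν ξ):
  Q: 856 − 1(246.5) = 609.5
  R: 614 − 2(246.5) = 121
  P: 0 + 1(246.5) = 246.5
Total out = 977 kmol; y_Q = 609.5 / 977 = 0.6238.

0.624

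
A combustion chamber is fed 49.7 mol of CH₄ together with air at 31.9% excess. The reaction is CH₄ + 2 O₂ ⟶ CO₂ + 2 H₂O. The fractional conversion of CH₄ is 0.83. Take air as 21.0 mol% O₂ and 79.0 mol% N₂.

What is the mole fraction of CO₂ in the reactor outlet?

Stoichiometric O₂ = 2 × 49.7 = 99.4 mol; O₂ fed = 99.4 × 1.319 = 131.1 mol.
N₂ fed = 131.1 × 79/21 = 493.2 mol.
Fuel reacted = 0.83 × 49.7 → ξ = 41.25 mol.
Outlet (n = n₀ + ν ξ):
  CH₄: 49.7 − 1(41.25) = 8.449
  O₂: 131.1 − 2(41.25) = 48.61
  N₂: 493.2 (inert)
  CO₂: 0 + 1(41.25) = 41.25
  H₂O: 0 + 2(41.25) = 82.5
Total out = 674 mol; y_CO₂ = 41.25 / 674 = 0.0612.

0.0612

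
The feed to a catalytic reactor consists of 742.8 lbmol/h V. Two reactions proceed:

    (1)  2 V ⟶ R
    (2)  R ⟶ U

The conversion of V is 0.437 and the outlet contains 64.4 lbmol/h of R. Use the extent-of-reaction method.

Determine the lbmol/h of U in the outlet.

97.9 lbmol/h

Conversion of V: V consumed = 2ξ₁ = 0.437 × 742.8 → ξ₁ = 162.3 lbmol/h.
R balance: n_R = 0 + 1ξ₁ − 1ξ₂ = 64.4 → ξ₂ = (1·162.3 − 64.4)/1 = 97.9 lbmol/h.
Outlet amounts (n = n₀ + Σ ν·ξ):
  V: 742.8 − 2(162.3) = 418.2
  R: 0 + 1(162.3) − 1(97.9) = 64.4
  U: 0 + 1(97.9) = 97.9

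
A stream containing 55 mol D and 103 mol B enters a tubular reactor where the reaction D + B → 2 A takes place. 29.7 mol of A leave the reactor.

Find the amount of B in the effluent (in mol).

88.2 mol

For A: n = n₀ + 2ξ → 29.7 = 0 + 2ξ, giving ξ = 14.85 mol.
Outlet amounts (n = n₀ + ν ξ):
  D: 55 − 1(14.85) = 40.15
  B: 103 − 1(14.85) = 88.15
  A: 0 + 2(14.85) = 29.7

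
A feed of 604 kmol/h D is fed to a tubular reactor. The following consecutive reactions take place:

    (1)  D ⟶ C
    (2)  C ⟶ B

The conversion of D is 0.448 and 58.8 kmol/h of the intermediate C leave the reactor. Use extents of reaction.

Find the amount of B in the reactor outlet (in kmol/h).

Conversion of D: D consumed = 1ξ₁ = 0.448 × 604 → ξ₁ = 270.6 kmol/h.
C balance: n_C = 0 + 1ξ₁ − 1ξ₂ = 58.8 → ξ₂ = (1·270.6 − 58.8)/1 = 211.8 kmol/h.
Outlet amounts (n = n₀ + Σ ν·ξ):
  D: 604 − 1(270.6) = 333.4
  C: 0 + 1(270.6) − 1(211.8) = 58.8
  B: 0 + 1(211.8) = 211.8

212 kmol/h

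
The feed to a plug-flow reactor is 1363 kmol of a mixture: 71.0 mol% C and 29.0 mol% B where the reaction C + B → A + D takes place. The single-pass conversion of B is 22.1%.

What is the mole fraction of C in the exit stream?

0.646

B reacted = 0.221 × 395.3 = 87.35 kmol; ν_B = −1, so ξ = 87.35/1 = 87.35 kmol.
Outlet amounts (n = n₀ + ν ξ):
  C: 967.7 − 1(87.35) = 880.4
  B: 395.3 − 1(87.35) = 307.9
  A: 0 + 1(87.35) = 87.35
  D: 0 + 1(87.35) = 87.35
Total out = 1363 kmol; y_C = 880.4 / 1363 = 0.6459.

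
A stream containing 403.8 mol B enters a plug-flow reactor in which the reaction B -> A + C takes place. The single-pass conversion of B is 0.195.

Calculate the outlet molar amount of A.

78.7 mol

B reacted = 0.195 × 403.8 = 78.74 mol; ν_B = −1, so ξ = 78.74/1 = 78.74 mol.
Outlet amounts (n = n₀ + ν ξ):
  B: 403.8 − 1(78.74) = 325.1
  A: 0 + 1(78.74) = 78.74
  C: 0 + 1(78.74) = 78.74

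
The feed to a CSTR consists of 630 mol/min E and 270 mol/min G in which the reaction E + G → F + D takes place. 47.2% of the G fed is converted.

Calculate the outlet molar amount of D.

127 mol/min

G reacted = 0.472 × 270 = 127.4 mol/min; ν_G = −1, so ξ = 127.4/1 = 127.4 mol/min.
Outlet amounts (n = n₀ + ν ξ):
  E: 630 − 1(127.4) = 502.6
  G: 270 − 1(127.4) = 142.6
  F: 0 + 1(127.4) = 127.4
  D: 0 + 1(127.4) = 127.4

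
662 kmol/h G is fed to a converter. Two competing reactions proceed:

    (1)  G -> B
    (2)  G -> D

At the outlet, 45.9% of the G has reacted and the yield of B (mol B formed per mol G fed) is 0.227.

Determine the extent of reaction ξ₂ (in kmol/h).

Yield of B: 1ξ₁ / 662 = 0.227 → ξ₁ = 150.3 kmol/h.
Conversion of G: 1ξ₁ + 1ξ₂ = 0.459 × 662 = 303.9 → ξ₂ = 153.6 kmol/h.
Outlet amounts (n = n₀ + Σ ν·ξ):
  G: 662 − 1(150.3) − 1(153.6) = 358.1
  B: 0 + 1(150.3) = 150.3
  D: 0 + 1(153.6) = 153.6

ξ₂ = 154 kmol/h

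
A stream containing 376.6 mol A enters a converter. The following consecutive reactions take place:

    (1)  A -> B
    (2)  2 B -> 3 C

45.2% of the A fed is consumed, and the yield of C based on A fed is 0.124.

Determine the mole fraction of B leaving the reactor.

Conversion of A: A consumed = 1ξ₁ = 0.452 × 376.6 → ξ₁ = 170.2 mol.
Yield of C: 3ξ₂ / 376.6 = 0.124 → ξ₂ = 15.57 mol.
Outlet amounts (n = n₀ + Σ ν·ξ):
  A: 376.6 − 1(170.2) = 206.4
  B: 0 + 1(170.2) − 2(15.57) = 139.1
  C: 0 + 3(15.57) = 46.7
Total out = 392.2 mol; y_B = 139.1 / 392.2 = 0.3547.

0.355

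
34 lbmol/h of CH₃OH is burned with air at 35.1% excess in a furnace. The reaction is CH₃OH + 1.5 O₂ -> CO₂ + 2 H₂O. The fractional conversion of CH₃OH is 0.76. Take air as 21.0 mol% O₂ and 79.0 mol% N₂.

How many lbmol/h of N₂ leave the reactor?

259 lbmol/h

Stoichiometric O₂ = 1.5 × 34 = 51 lbmol/h; O₂ fed = 51 × 1.351 = 68.9 lbmol/h.
N₂ fed = 68.9 × 79/21 = 259.2 lbmol/h.
Fuel reacted = 0.76 × 34 → ξ = 25.84 lbmol/h.
Outlet (n = n₀ + ν ξ):
  CH₃OH: 34 − 1(25.84) = 8.16
  O₂: 68.9 − 1.5(25.84) = 30.14
  N₂: 259.2 (inert)
  CO₂: 0 + 1(25.84) = 25.84
  H₂O: 0 + 2(25.84) = 51.68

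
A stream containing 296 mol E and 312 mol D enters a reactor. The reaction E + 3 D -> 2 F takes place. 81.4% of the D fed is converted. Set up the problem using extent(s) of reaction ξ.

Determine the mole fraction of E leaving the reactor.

0.482

D reacted = 0.814 × 312 = 254 mol; ν_D = −3, so ξ = 254/3 = 84.66 mol.
Outlet amounts (n = n₀ + ν ξ):
  E: 296 − 1(84.66) = 211.3
  D: 312 − 3(84.66) = 58.03
  F: 0 + 2(84.66) = 169.3
Total out = 438.7 mol; y_E = 211.3 / 438.7 = 0.4818.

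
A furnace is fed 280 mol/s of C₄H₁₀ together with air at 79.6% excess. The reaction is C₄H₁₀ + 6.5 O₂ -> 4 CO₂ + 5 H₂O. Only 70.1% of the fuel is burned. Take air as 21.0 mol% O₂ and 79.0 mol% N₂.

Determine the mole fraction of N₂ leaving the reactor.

0.762

Stoichiometric O₂ = 6.5 × 280 = 1820 mol/s; O₂ fed = 1820 × 1.796 = 3269 mol/s.
N₂ fed = 3269 × 79/21 = 12300 mol/s.
Fuel reacted = 0.701 × 280 → ξ = 196.3 mol/s.
Outlet (n = n₀ + ν ξ):
  C₄H₁₀: 280 − 1(196.3) = 83.72
  O₂: 3269 − 6.5(196.3) = 1993
  N₂: 12300 (inert)
  CO₂: 0 + 4(196.3) = 785.1
  H₂O: 0 + 5(196.3) = 981.4
Total out = 16140 mol/s; y_N₂ = 12300 / 16140 = 0.7619.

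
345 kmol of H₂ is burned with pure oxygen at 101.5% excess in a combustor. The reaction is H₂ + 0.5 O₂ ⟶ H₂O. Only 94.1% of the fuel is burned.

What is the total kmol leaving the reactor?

530 kmol

Stoichiometric O₂ = 0.5 × 345 = 172.5 kmol; O₂ fed = 172.5 × 2.015 = 347.6 kmol.
Fuel reacted = 0.941 × 345 → ξ = 324.6 kmol.
Outlet (n = n₀ + ν ξ):
  H₂: 345 − 1(324.6) = 20.36
  O₂: 347.6 − 0.5(324.6) = 185.3
  H₂O: 0 + 1(324.6) = 324.6
Total out = 20.36 + 185.3 + 324.6 = 530.3 kmol.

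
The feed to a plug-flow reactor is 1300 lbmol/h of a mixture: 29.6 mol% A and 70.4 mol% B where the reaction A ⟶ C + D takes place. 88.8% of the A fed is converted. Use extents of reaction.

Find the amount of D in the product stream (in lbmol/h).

342 lbmol/h

A reacted = 0.888 × 384.8 = 341.7 lbmol/h; ν_A = −1, so ξ = 341.7/1 = 341.7 lbmol/h.
Outlet amounts (n = n₀ + ν ξ):
  A: 384.8 − 1(341.7) = 43.1
  C: 0 + 1(341.7) = 341.7
  D: 0 + 1(341.7) = 341.7
  B: 915.2 (inert)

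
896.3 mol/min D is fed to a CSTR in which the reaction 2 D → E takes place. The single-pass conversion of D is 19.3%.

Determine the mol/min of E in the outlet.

D reacted = 0.193 × 896.3 = 173 mol/min; ν_D = −2, so ξ = 173/2 = 86.49 mol/min.
Outlet amounts (n = n₀ + ν ξ):
  D: 896.3 − 2(86.49) = 723.3
  E: 0 + 1(86.49) = 86.49

86.5 mol/min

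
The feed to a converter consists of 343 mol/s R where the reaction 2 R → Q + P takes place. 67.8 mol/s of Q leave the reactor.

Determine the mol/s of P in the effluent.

For Q: n = n₀ + 1ξ → 67.8 = 0 + 1ξ, giving ξ = 67.8 mol/s.
Outlet amounts (n = n₀ + ν ξ):
  R: 343 − 2(67.8) = 207.4
  Q: 0 + 1(67.8) = 67.8
  P: 0 + 1(67.8) = 67.8

67.8 mol/s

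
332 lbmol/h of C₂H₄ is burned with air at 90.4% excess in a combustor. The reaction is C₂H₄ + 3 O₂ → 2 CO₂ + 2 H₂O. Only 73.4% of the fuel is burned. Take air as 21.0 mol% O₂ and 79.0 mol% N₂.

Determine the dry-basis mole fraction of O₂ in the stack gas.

0.131

Stoichiometric O₂ = 3 × 332 = 996 lbmol/h; O₂ fed = 996 × 1.904 = 1896 lbmol/h.
N₂ fed = 1896 × 79/21 = 7134 lbmol/h.
Fuel reacted = 0.734 × 332 → ξ = 243.7 lbmol/h.
Outlet (n = n₀ + ν ξ):
  C₂H₄: 332 − 1(243.7) = 88.31
  O₂: 1896 − 3(243.7) = 1165
  N₂: 7134 (inert)
  CO₂: 0 + 2(243.7) = 487.4
  H₂O: 0 + 2(243.7) = 487.4
Dry total = 8875 lbmol/h; y_O₂ (dry) = 1165 / 8875 = 0.1313.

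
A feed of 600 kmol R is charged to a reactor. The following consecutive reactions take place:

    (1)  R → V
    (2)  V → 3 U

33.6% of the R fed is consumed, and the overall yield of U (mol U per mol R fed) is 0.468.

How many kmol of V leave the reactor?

108 kmol

Conversion of R: R consumed = 1ξ₁ = 0.336 × 600 → ξ₁ = 201.6 kmol.
Yield of U: 3ξ₂ / 600 = 0.468 → ξ₂ = 93.6 kmol.
Outlet amounts (n = n₀ + Σ ν·ξ):
  R: 600 − 1(201.6) = 398.4
  V: 0 + 1(201.6) − 1(93.6) = 108
  U: 0 + 3(93.6) = 280.8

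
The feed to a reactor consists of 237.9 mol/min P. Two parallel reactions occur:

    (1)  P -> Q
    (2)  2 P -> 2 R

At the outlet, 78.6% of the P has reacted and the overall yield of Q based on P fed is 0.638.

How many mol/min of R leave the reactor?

Yield of Q: 1ξ₁ / 237.9 = 0.638 → ξ₁ = 151.8 mol/min.
Conversion of P: 1ξ₁ + 2ξ₂ = 0.786 × 237.9 = 187 → ξ₂ = 17.6 mol/min.
Outlet amounts (n = n₀ + Σ ν·ξ):
  P: 237.9 − 1(151.8) − 2(17.6) = 50.91
  Q: 0 + 1(151.8) = 151.8
  R: 0 + 2(17.6) = 35.21

35.2 mol/min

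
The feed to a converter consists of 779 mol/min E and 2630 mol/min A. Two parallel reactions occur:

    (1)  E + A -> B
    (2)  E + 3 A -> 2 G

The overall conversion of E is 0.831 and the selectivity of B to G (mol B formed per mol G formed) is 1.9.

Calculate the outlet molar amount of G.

Conversion of E: E consumed = 0.831 × 779 = 647.3 mol/min = 1ξ₁ + 1ξ₂.
Selectivity: 1ξ₁ / (2ξ₂) = 1.9 → ξ₁ = 3.8 ξ₂.
Substitute: (1·3.8 + 1) ξ₂ = 647.3 → ξ₂ = 134.9 mol/min, ξ₁ = 512.5 mol/min.
Outlet amounts (n = n₀ + Σ ν·ξ):
  E: 779 − 1(512.5) − 1(134.9) = 131.7
  A: 2630 − 1(512.5) − 3(134.9) = 1713
  B: 0 + 1(512.5) = 512.5
  G: 0 + 2(134.9) = 269.7

270 mol/min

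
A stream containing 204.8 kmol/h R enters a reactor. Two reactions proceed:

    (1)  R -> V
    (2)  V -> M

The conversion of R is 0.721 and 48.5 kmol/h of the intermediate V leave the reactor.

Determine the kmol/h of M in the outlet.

Conversion of R: R consumed = 1ξ₁ = 0.721 × 204.8 → ξ₁ = 147.7 kmol/h.
V balance: n_V = 0 + 1ξ₁ − 1ξ₂ = 48.5 → ξ₂ = (1·147.7 − 48.5)/1 = 99.16 kmol/h.
Outlet amounts (n = n₀ + Σ ν·ξ):
  R: 204.8 − 1(147.7) = 57.14
  V: 0 + 1(147.7) − 1(99.16) = 48.5
  M: 0 + 1(99.16) = 99.16

99.2 kmol/h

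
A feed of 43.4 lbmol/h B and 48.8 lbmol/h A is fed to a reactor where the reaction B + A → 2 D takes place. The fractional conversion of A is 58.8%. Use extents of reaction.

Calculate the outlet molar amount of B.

14.7 lbmol/h

A reacted = 0.588 × 48.8 = 28.69 lbmol/h; ν_A = −1, so ξ = 28.69/1 = 28.69 lbmol/h.
Outlet amounts (n = n₀ + ν ξ):
  B: 43.4 − 1(28.69) = 14.71
  A: 48.8 − 1(28.69) = 20.11
  D: 0 + 2(28.69) = 57.39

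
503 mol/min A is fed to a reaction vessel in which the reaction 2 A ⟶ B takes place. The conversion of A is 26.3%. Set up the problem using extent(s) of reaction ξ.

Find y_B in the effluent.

A reacted = 0.263 × 503 = 132.3 mol/min; ν_A = −2, so ξ = 132.3/2 = 66.14 mol/min.
Outlet amounts (n = n₀ + ν ξ):
  A: 503 − 2(66.14) = 370.7
  B: 0 + 1(66.14) = 66.14
Total out = 436.9 mol/min; y_B = 66.14 / 436.9 = 0.1514.

0.151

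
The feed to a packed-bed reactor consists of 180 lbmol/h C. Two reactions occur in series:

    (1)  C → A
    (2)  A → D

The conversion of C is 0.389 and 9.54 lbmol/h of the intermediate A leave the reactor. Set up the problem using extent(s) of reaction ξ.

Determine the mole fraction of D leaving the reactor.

Conversion of C: C consumed = 1ξ₁ = 0.389 × 180 → ξ₁ = 70.02 lbmol/h.
A balance: n_A = 0 + 1ξ₁ − 1ξ₂ = 9.54 → ξ₂ = (1·70.02 − 9.54)/1 = 60.48 lbmol/h.
Outlet amounts (n = n₀ + Σ ν·ξ):
  C: 180 − 1(70.02) = 110
  A: 0 + 1(70.02) − 1(60.48) = 9.54
  D: 0 + 1(60.48) = 60.48
Total out = 180 lbmol/h; y_D = 60.48 / 180 = 0.336.

0.336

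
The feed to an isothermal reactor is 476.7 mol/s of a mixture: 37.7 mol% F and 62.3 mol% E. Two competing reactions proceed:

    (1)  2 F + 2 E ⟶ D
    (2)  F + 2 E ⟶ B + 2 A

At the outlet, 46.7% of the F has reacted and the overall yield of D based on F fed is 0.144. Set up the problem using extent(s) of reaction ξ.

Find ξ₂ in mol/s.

ξ₂ = 32.2 mol/s

Yield of D: 1ξ₁ / 179.7 = 0.144 → ξ₁ = 25.88 mol/s.
Conversion of F: 2ξ₁ + 1ξ₂ = 0.467 × 179.7 = 83.93 → ξ₂ = 32.17 mol/s.
Outlet amounts (n = n₀ + Σ ν·ξ):
  F: 179.7 − 2(25.88) − 1(32.17) = 95.79
  E: 297 − 2(25.88) − 2(32.17) = 180.9
  D: 0 + 1(25.88) = 25.88
  B: 0 + 1(32.17) = 32.17
  A: 0 + 2(32.17) = 64.34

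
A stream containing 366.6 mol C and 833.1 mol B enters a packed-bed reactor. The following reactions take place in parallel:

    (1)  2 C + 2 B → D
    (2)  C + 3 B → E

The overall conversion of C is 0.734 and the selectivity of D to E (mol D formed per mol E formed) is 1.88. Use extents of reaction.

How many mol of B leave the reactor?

451 mol

Conversion of C: C consumed = 0.734 × 366.6 = 269.1 mol = 2ξ₁ + 1ξ₂.
Selectivity: 1ξ₁ / (1ξ₂) = 1.88 → ξ₁ = 1.88 ξ₂.
Substitute: (2·1.88 + 1) ξ₂ = 269.1 → ξ₂ = 56.53 mol, ξ₁ = 106.3 mol.
Outlet amounts (n = n₀ + Σ ν·ξ):
  C: 366.6 − 2(106.3) − 1(56.53) = 97.52
  B: 833.1 − 2(106.3) − 3(56.53) = 451
  D: 0 + 1(106.3) = 106.3
  E: 0 + 1(56.53) = 56.53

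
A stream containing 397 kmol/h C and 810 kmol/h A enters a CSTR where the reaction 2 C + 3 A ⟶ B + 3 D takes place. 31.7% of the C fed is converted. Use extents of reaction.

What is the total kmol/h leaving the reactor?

C reacted = 0.317 × 397 = 125.8 kmol/h; ν_C = −2, so ξ = 125.8/2 = 62.92 kmol/h.
Outlet amounts (n = n₀ + ν ξ):
  C: 397 − 2(62.92) = 271.2
  A: 810 − 3(62.92) = 621.2
  B: 0 + 1(62.92) = 62.92
  D: 0 + 3(62.92) = 188.8
Total out = 271.2 + 621.2 + 62.92 + 188.8 = 1144 kmol/h.

1140 kmol/h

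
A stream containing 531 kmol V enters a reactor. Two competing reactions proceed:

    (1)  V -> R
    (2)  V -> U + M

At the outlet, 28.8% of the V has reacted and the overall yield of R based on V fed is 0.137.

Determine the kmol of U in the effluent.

80.2 kmol

Yield of R: 1ξ₁ / 531 = 0.137 → ξ₁ = 72.75 kmol.
Conversion of V: 1ξ₁ + 1ξ₂ = 0.288 × 531 = 152.9 → ξ₂ = 80.18 kmol.
Outlet amounts (n = n₀ + Σ ν·ξ):
  V: 531 − 1(72.75) − 1(80.18) = 378.1
  R: 0 + 1(72.75) = 72.75
  U: 0 + 1(80.18) = 80.18
  M: 0 + 1(80.18) = 80.18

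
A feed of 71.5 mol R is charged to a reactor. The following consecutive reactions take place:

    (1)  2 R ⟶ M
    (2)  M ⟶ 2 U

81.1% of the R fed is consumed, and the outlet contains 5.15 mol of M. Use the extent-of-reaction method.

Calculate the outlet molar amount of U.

47.7 mol

Conversion of R: R consumed = 2ξ₁ = 0.811 × 71.5 → ξ₁ = 28.99 mol.
M balance: n_M = 0 + 1ξ₁ − 1ξ₂ = 5.15 → ξ₂ = (1·28.99 − 5.15)/1 = 23.84 mol.
Outlet amounts (n = n₀ + Σ ν·ξ):
  R: 71.5 − 2(28.99) = 13.51
  M: 0 + 1(28.99) − 1(23.84) = 5.15
  U: 0 + 2(23.84) = 47.69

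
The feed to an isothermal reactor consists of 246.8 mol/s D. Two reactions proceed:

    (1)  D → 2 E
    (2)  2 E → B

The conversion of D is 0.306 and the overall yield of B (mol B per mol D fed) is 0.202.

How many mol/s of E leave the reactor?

51.3 mol/s

Conversion of D: D consumed = 1ξ₁ = 0.306 × 246.8 → ξ₁ = 75.52 mol/s.
Yield of B: 1ξ₂ / 246.8 = 0.202 → ξ₂ = 49.85 mol/s.
Outlet amounts (n = n₀ + Σ ν·ξ):
  D: 246.8 − 1(75.52) = 171.3
  E: 0 + 2(75.52) − 2(49.85) = 51.33
  B: 0 + 1(49.85) = 49.85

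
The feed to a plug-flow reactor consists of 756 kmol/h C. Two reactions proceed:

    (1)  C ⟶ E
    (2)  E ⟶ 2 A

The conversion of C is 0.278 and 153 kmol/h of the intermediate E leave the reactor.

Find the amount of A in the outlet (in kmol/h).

114 kmol/h

Conversion of C: C consumed = 1ξ₁ = 0.278 × 756 → ξ₁ = 210.2 kmol/h.
E balance: n_E = 0 + 1ξ₁ − 1ξ₂ = 153 → ξ₂ = (1·210.2 − 153)/1 = 57.17 kmol/h.
Outlet amounts (n = n₀ + Σ ν·ξ):
  C: 756 − 1(210.2) = 545.8
  E: 0 + 1(210.2) − 1(57.17) = 153
  A: 0 + 2(57.17) = 114.3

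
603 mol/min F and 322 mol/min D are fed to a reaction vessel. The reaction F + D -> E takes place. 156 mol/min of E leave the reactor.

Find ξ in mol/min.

ξ = 156 mol/min

For E: n = n₀ + 1ξ → 156 = 0 + 1ξ, giving ξ = 156 mol/min.
Outlet amounts (n = n₀ + ν ξ):
  F: 603 − 1(156) = 447
  D: 322 − 1(156) = 166
  E: 0 + 1(156) = 156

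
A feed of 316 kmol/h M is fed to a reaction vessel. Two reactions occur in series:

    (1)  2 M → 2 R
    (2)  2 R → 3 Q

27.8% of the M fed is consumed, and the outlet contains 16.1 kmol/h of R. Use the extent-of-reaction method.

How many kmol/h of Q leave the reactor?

Conversion of M: M consumed = 2ξ₁ = 0.278 × 316 → ξ₁ = 43.92 kmol/h.
R balance: n_R = 0 + 2ξ₁ − 2ξ₂ = 16.1 → ξ₂ = (2·43.92 − 16.1)/2 = 35.87 kmol/h.
Outlet amounts (n = n₀ + Σ ν·ξ):
  M: 316 − 2(43.92) = 228.2
  R: 0 + 2(43.92) − 2(35.87) = 16.1
  Q: 0 + 3(35.87) = 107.6

108 kmol/h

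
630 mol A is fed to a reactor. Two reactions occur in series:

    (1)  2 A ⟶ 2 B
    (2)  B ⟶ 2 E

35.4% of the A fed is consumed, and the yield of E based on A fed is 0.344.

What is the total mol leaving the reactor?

738 mol

Conversion of A: A consumed = 2ξ₁ = 0.354 × 630 → ξ₁ = 111.5 mol.
Yield of E: 2ξ₂ / 630 = 0.344 → ξ₂ = 108.4 mol.
Outlet amounts (n = n₀ + Σ ν·ξ):
  A: 630 − 2(111.5) = 407
  B: 0 + 2(111.5) − 1(108.4) = 114.7
  E: 0 + 2(108.4) = 216.7
Total out = 407 + 114.7 + 216.7 = 738.4 mol.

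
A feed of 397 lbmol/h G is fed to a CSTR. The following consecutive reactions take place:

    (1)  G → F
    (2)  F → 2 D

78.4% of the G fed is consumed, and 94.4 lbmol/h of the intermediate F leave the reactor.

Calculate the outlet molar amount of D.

Conversion of G: G consumed = 1ξ₁ = 0.784 × 397 → ξ₁ = 311.2 lbmol/h.
F balance: n_F = 0 + 1ξ₁ − 1ξ₂ = 94.4 → ξ₂ = (1·311.2 − 94.4)/1 = 216.8 lbmol/h.
Outlet amounts (n = n₀ + Σ ν·ξ):
  G: 397 − 1(311.2) = 85.75
  F: 0 + 1(311.2) − 1(216.8) = 94.4
  D: 0 + 2(216.8) = 433.7

434 lbmol/h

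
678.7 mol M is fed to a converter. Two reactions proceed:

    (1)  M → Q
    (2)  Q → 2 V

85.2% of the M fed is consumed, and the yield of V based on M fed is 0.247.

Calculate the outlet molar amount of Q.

494 mol

Conversion of M: M consumed = 1ξ₁ = 0.852 × 678.7 → ξ₁ = 578.3 mol.
Yield of V: 2ξ₂ / 678.7 = 0.247 → ξ₂ = 83.82 mol.
Outlet amounts (n = n₀ + Σ ν·ξ):
  M: 678.7 − 1(578.3) = 100.4
  Q: 0 + 1(578.3) − 1(83.82) = 494.4
  V: 0 + 2(83.82) = 167.6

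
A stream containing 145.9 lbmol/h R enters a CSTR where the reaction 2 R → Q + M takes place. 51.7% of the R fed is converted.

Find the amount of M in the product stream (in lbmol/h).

37.7 lbmol/h

R reacted = 0.517 × 145.9 = 75.43 lbmol/h; ν_R = −2, so ξ = 75.43/2 = 37.72 lbmol/h.
Outlet amounts (n = n₀ + ν ξ):
  R: 145.9 − 2(37.72) = 70.47
  Q: 0 + 1(37.72) = 37.72
  M: 0 + 1(37.72) = 37.72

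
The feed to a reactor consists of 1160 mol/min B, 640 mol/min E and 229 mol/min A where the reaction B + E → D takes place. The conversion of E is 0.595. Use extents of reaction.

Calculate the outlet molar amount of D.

381 mol/min

E reacted = 0.595 × 640 = 380.8 mol/min; ν_E = −1, so ξ = 380.8/1 = 380.8 mol/min.
Outlet amounts (n = n₀ + ν ξ):
  B: 1160 − 1(380.8) = 779.2
  E: 640 − 1(380.8) = 259.2
  D: 0 + 1(380.8) = 380.8
  A: 229 (inert)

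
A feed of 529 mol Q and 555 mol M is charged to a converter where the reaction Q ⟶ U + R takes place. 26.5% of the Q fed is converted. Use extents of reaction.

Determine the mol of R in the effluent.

Q reacted = 0.265 × 529 = 140.2 mol; ν_Q = −1, so ξ = 140.2/1 = 140.2 mol.
Outlet amounts (n = n₀ + ν ξ):
  Q: 529 − 1(140.2) = 388.8
  U: 0 + 1(140.2) = 140.2
  R: 0 + 1(140.2) = 140.2
  M: 555 (inert)

140 mol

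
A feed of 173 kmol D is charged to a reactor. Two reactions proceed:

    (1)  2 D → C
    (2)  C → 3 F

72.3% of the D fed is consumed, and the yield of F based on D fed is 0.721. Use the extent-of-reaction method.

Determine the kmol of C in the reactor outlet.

Conversion of D: D consumed = 2ξ₁ = 0.723 × 173 → ξ₁ = 62.54 kmol.
Yield of F: 3ξ₂ / 173 = 0.721 → ξ₂ = 41.58 kmol.
Outlet amounts (n = n₀ + Σ ν·ξ):
  D: 173 − 2(62.54) = 47.92
  C: 0 + 1(62.54) − 1(41.58) = 20.96
  F: 0 + 3(41.58) = 124.7

21 kmol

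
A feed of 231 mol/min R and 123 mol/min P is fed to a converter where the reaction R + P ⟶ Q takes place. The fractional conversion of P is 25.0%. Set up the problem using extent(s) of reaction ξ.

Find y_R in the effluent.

0.619

P reacted = 0.25 × 123 = 30.75 mol/min; ν_P = −1, so ξ = 30.75/1 = 30.75 mol/min.
Outlet amounts (n = n₀ + ν ξ):
  R: 231 − 1(30.75) = 200.2
  P: 123 − 1(30.75) = 92.25
  Q: 0 + 1(30.75) = 30.75
Total out = 323.2 mol/min; y_R = 200.2 / 323.2 = 0.6195.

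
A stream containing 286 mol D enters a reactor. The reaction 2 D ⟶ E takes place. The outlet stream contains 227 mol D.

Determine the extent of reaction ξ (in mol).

For D: n = n₀ − 2ξ → 227 = 286 − 2ξ, giving ξ = 29.5 mol.
Outlet amounts (n = n₀ + ν ξ):
  D: 286 − 2(29.5) = 227
  E: 0 + 1(29.5) = 29.5

ξ = 29.5 mol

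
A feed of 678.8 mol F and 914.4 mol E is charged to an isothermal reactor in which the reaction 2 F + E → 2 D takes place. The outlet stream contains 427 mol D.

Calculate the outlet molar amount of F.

252 mol

For D: n = n₀ + 2ξ → 427 = 0 + 2ξ, giving ξ = 213.5 mol.
Outlet amounts (n = n₀ + ν ξ):
  F: 678.8 − 2(213.5) = 251.8
  E: 914.4 − 1(213.5) = 700.9
  D: 0 + 2(213.5) = 427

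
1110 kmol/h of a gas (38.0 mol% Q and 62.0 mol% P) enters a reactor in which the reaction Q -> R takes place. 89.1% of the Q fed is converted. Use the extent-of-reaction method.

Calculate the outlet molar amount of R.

Q reacted = 0.891 × 421.8 = 375.8 kmol/h; ν_Q = −1, so ξ = 375.8/1 = 375.8 kmol/h.
Outlet amounts (n = n₀ + ν ξ):
  Q: 421.8 − 1(375.8) = 45.98
  R: 0 + 1(375.8) = 375.8
  P: 688.2 (inert)

376 kmol/h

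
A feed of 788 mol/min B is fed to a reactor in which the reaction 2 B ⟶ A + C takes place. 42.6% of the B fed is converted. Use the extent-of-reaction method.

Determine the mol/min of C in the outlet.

168 mol/min

B reacted = 0.426 × 788 = 335.7 mol/min; ν_B = −2, so ξ = 335.7/2 = 167.8 mol/min.
Outlet amounts (n = n₀ + ν ξ):
  B: 788 − 2(167.8) = 452.3
  A: 0 + 1(167.8) = 167.8
  C: 0 + 1(167.8) = 167.8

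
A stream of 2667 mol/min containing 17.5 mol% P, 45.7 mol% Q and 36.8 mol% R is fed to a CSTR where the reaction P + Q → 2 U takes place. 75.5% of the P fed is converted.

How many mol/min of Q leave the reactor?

866 mol/min

P reacted = 0.755 × 466.7 = 352.4 mol/min; ν_P = −1, so ξ = 352.4/1 = 352.4 mol/min.
Outlet amounts (n = n₀ + ν ξ):
  P: 466.7 − 1(352.4) = 114.3
  Q: 1219 − 1(352.4) = 866.4
  U: 0 + 2(352.4) = 704.8
  R: 981.5 (inert)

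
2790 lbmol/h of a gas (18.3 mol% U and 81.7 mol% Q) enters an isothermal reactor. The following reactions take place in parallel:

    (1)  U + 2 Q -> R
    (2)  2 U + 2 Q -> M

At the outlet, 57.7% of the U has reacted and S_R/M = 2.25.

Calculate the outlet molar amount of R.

156 lbmol/h

Conversion of U: U consumed = 0.577 × 510.6 = 294.6 lbmol/h = 1ξ₁ + 2ξ₂.
Selectivity: 1ξ₁ / (1ξ₂) = 2.25 → ξ₁ = 2.25 ξ₂.
Substitute: (1·2.25 + 2) ξ₂ = 294.6 → ξ₂ = 69.32 lbmol/h, ξ₁ = 156 lbmol/h.
Outlet amounts (n = n₀ + Σ ν·ξ):
  U: 510.6 − 1(156) − 2(69.32) = 216
  Q: 2279 − 2(156) − 2(69.32) = 1829
  R: 0 + 1(156) = 156
  M: 0 + 1(69.32) = 69.32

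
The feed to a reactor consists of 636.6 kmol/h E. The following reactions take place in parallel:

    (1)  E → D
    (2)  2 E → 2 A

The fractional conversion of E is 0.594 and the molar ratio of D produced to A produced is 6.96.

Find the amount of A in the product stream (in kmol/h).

47.5 kmol/h

Conversion of E: E consumed = 0.594 × 636.6 = 378.1 kmol/h = 1ξ₁ + 2ξ₂.
Selectivity: 1ξ₁ / (2ξ₂) = 6.96 → ξ₁ = 13.92 ξ₂.
Substitute: (1·13.92 + 2) ξ₂ = 378.1 → ξ₂ = 23.75 kmol/h, ξ₁ = 330.6 kmol/h.
Outlet amounts (n = n₀ + Σ ν·ξ):
  E: 636.6 − 1(330.6) − 2(23.75) = 258.5
  D: 0 + 1(330.6) = 330.6
  A: 0 + 2(23.75) = 47.51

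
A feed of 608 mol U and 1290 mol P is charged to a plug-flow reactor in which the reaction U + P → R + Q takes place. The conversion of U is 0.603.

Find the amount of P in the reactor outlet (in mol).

923 mol

U reacted = 0.603 × 608 = 366.6 mol; ν_U = −1, so ξ = 366.6/1 = 366.6 mol.
Outlet amounts (n = n₀ + ν ξ):
  U: 608 − 1(366.6) = 241.4
  P: 1290 − 1(366.6) = 923.4
  R: 0 + 1(366.6) = 366.6
  Q: 0 + 1(366.6) = 366.6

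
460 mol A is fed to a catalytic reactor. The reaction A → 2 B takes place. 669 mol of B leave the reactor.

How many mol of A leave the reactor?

126 mol

For B: n = n₀ + 2ξ → 669 = 0 + 2ξ, giving ξ = 334.5 mol.
Outlet amounts (n = n₀ + ν ξ):
  A: 460 − 1(334.5) = 125.5
  B: 0 + 2(334.5) = 669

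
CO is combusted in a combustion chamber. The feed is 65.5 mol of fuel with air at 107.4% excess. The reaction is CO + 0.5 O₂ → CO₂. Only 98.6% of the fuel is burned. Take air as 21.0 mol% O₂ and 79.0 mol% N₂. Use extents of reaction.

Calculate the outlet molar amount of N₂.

256 mol

Stoichiometric O₂ = 0.5 × 65.5 = 32.75 mol; O₂ fed = 32.75 × 2.074 = 67.92 mol.
N₂ fed = 67.92 × 79/21 = 255.5 mol.
Fuel reacted = 0.986 × 65.5 → ξ = 64.58 mol.
Outlet (n = n₀ + ν ξ):
  CO: 65.5 − 1(64.58) = 0.917
  O₂: 67.92 − 0.5(64.58) = 35.63
  N₂: 255.5 (inert)
  CO₂: 0 + 1(64.58) = 64.58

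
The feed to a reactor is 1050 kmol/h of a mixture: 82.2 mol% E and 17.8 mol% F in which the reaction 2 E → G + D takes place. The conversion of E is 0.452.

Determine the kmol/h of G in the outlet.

195 kmol/h

E reacted = 0.452 × 863.1 = 390.1 kmol/h; ν_E = −2, so ξ = 390.1/2 = 195.1 kmol/h.
Outlet amounts (n = n₀ + ν ξ):
  E: 863.1 − 2(195.1) = 473
  G: 0 + 1(195.1) = 195.1
  D: 0 + 1(195.1) = 195.1
  F: 186.9 (inert)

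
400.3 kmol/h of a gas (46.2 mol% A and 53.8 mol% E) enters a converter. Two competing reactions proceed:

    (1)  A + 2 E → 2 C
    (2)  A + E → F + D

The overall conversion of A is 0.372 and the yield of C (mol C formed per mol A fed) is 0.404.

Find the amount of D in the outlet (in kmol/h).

31.4 kmol/h

Yield of C: 2ξ₁ / 184.9 = 0.404 → ξ₁ = 37.36 kmol/h.
Conversion of A: 1ξ₁ + 1ξ₂ = 0.372 × 184.9 = 68.8 → ξ₂ = 31.44 kmol/h.
Outlet amounts (n = n₀ + Σ ν·ξ):
  A: 184.9 − 1(37.36) − 1(31.44) = 116.1
  E: 215.4 − 2(37.36) − 1(31.44) = 109.2
  C: 0 + 2(37.36) = 74.72
  F: 0 + 1(31.44) = 31.44
  D: 0 + 1(31.44) = 31.44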